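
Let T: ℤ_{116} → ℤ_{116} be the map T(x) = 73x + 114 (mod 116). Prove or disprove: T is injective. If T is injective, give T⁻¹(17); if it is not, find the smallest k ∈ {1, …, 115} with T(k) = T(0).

Suppose T(a) = T(b) in ℤ_{116}. Then 73a + 114 ≡ 73b + 114 (mod 116), therefore 73(a − b) ≡ 0 (mod 116).
Since gcd(73, 116) = 1, 73 is invertible modulo 116, hence a − b ≡ 0 (mod 116), i.e. a = b.
Therefore T is injective.
We now compute 73⁻¹ mod 116 explicitly. Euclid's algorithm: 116 = 1·73 + 43, 73 = 1·43 + 30, 43 = 1·30 + 13, 30 = 2·13 + 4, 13 = 3·4 + 1; back-substituting gives 1 = 89·73 − 56·116, so 73⁻¹ ≡ 89 (mod 116).
Since T is injective, we compute T⁻¹(17): solve 73x + 114 ≡ 17 (mod 116), i.e. 73x ≡ 19 (mod 116).
Multiplying by 73⁻¹ = 89 gives x ≡ 89·19 = 1691 = 14·116 + 67 ≡ 67 (mod 116).
Check: T(67) = 73·67 + 114 = 5005 = 43·116 + 17 ≡ 17 (mod 116).

67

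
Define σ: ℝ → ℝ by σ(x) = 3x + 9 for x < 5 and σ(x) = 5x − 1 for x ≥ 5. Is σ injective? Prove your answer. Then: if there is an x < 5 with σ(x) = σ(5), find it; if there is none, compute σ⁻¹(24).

5

Both pieces are strictly increasing (slopes 3 and 5), so each is injective on its own interval.
The left piece maps (−∞, 5) onto (−∞, 24); the right piece maps [5, ∞) onto [24, ∞).
These images are disjoint, so no value is attained by both pieces. Hence σ is injective.
Because the two images are disjoint, no x < 5 has σ(x) = σ(5), so we compute σ⁻¹(24): 24 lies in [24, ∞), so solve 5x − 1 = 24: x = (24 + 1)/5 = 5.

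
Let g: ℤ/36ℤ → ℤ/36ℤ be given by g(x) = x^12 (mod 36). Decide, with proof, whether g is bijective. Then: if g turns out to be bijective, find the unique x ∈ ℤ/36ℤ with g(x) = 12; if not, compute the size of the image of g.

4

g(2): Repeated squaring mod 36: 2^1 ≡ 2, 2^2 ≡ 2² = 4, 2^4 ≡ 4² = 16, 2^8 ≡ 16² = 256 ≡ 4. Since 12 = 8 + 4, 2^12 ≡ 4·16: 4·16 = 64 ≡ 28. So 2^12 ≡ 28 (mod 36).
g(4): Repeated squaring mod 36: 4^1 ≡ 4, 4^2 ≡ 4² = 16, 4^4 ≡ 16² = 256 ≡ 4, 4^8 ≡ 4² = 16. Since 12 = 8 + 4, 4^12 ≡ 16·4: 16·4 = 64 ≡ 28. So 4^12 ≡ 28 (mod 36).
So g(2) = g(4) = 28 while 2 ≠ 4, therefore g is not injective, hence not bijective.
Since g is not bijective, we determine |image(g)|. Computing x^12 mod 36 for each x (by repeated squaring, reducing mod 36 at every step), the values g(0), g(1), …, g(35) are: 0, 1, 28, 9, 28, 1, 0, 1, 28, 9, 28, 1, 0, 1, 28, 9, 28, 1, 0, 1, 28, 9, 28, 1, 0, 1, 28, 9, 28, 1, 0, 1, 28, 9, 28, 1.
The distinct values are {0, 1, 9, 28}; there are 4 of them.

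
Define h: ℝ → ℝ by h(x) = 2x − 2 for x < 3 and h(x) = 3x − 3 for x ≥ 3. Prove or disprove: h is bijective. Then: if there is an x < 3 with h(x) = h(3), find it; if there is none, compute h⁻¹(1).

3/2

Both pieces are strictly increasing (slopes 2 and 3), so each is injective on its own interval.
The left piece maps (−∞, 3) onto (−∞, 4); the right piece maps [3, ∞) onto [6, ∞).
The images leave a gap (4 has no preimage), so h is not surjective, hence not bijective.
Because the two images are disjoint, no x < 3 has h(x) = h(3), so we compute h⁻¹(1): 1 lies in (−∞, 4), so solve 2x − 2 = 1: x = (1 + 2)/2 = 3/2.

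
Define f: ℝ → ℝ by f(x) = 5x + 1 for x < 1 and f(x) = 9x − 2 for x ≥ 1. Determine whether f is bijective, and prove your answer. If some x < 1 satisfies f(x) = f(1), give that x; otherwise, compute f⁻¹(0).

-1/5

Both pieces are strictly increasing (slopes 5 and 9), so each is injective on its own interval.
The left piece maps (−∞, 1) onto (−∞, 6); the right piece maps [1, ∞) onto [7, ∞).
The images leave a gap (6 has no preimage), so f is not surjective, hence not bijective.
Because the two images are disjoint, no x < 1 has f(x) = f(1), so we compute f⁻¹(0): 0 lies in (−∞, 6), so solve 5x + 1 = 0: x = (0 − 1)/5 = −1/5.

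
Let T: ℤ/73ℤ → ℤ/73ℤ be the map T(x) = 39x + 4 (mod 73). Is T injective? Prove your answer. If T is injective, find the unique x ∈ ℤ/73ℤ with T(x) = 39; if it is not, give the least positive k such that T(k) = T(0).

Recall that T is injective when T(a) = T(b) forces a = b.
If T(a) = T(b), then 39a ≡ 39b (mod 73). Because gcd(39, 73) = 1, we may cancel 39 to get a ≡ b (mod 73).
So T is injective.
We now compute 39⁻¹ mod 73 explicitly. Euclid's algorithm: 73 = 1·39 + 34, 39 = 1·34 + 5, 34 = 6·5 + 4, 5 = 1·4 + 1; back-substituting gives 1 = 15·39 − 8·73, so 39⁻¹ ≡ 15 (mod 73).
Since T is injective, we compute T⁻¹(39): solve 39x + 4 ≡ 39 (mod 73), i.e. 39x ≡ 35 (mod 73).
Multiplying by 39⁻¹ = 15 gives x ≡ 15·35 = 525 = 7·73 + 14 ≡ 14 (mod 73).
Check: T(14) = 39·14 + 4 = 550 = 7·73 + 39 ≡ 39 (mod 73).

14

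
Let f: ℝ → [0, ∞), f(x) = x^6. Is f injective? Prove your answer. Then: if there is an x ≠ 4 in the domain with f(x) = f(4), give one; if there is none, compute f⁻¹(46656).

f(4) = 4096 = (−4)^6 = f(−4) (since 6 is even), with 4 ≠ −4. So f is not injective.
For the follow-up, such an x exists: taking x = −4 ∈ ℝ gives f(−4) = 4096 = f(4) with −4 ≠ 4.

-4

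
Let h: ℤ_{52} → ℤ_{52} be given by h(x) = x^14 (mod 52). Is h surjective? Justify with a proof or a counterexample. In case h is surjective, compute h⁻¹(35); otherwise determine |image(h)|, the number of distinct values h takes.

h(12): Repeated squaring mod 52: 12^1 ≡ 12, 12^2 ≡ 12² = 144 ≡ 40, 12^4 ≡ 40² = 1600 ≡ 40, 12^8 ≡ 40² = 1600 ≡ 40. Since 14 = 8 + 4 + 2, 12^14 ≡ 40·40·40: 40·40 = 1600 ≡ 40, then 40·40 = 1600 ≡ 40. So 12^14 ≡ 40 (mod 52).
h(14): Repeated squaring mod 52: 14^1 ≡ 14, 14^2 ≡ 14² = 196 ≡ 40, 14^4 ≡ 40² = 1600 ≡ 40, 14^8 ≡ 40² = 1600 ≡ 40. Since 14 = 8 + 4 + 2, 14^14 ≡ 40·40·40: 40·40 = 1600 ≡ 40, then 40·40 = 1600 ≡ 40. So 14^14 ≡ 40 (mod 52).
So h(12) = h(14) = 40 while 12 ≠ 14, hence h is not injective.
A non-injective map from the 52-element set ℤ_{52} to itself takes at most 51 distinct values, so it cannot be surjective. Thus h is not surjective.
Since h is not surjective, we determine |image(h)|. Computing x^14 mod 52 for each x (by repeated squaring, reducing mod 52 at every step), the values h(0), h(1), …, h(51) are: 0, 1, 4, 9, 16, 25, 36, 49, 12, 29, 48, 17, 40, 13, 40, 17, 48, 29, 12, 49, 36, 25, 16, 9, 4, 1, 0, 1, 4, 9, 16, 25, 36, 49, 12, 29, 48, 17, 40, 13, 40, 17, 48, 29, 12, 49, 36, 25, 16, 9, 4, 1.
The distinct values are {0, 1, 4, 9, 12, 13, 16, 17, 25, 29, 36, 40, 48, 49}; there are 14 of them.

14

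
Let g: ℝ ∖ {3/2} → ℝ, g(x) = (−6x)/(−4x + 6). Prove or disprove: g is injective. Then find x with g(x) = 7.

21/11

Suppose g(s) = g(t). Cross-multiplying: (−6s)(−4t + 6) = (−6t)(−4s + 6).
Expanding both sides and cancelling the symmetric terms leaves −36·(s − t) = 0. Since −36 ≠ 0, s = t. So g is injective.
Solving g(x) = 7: cross-multiplying gives −6x = 7(−4x + 6), which rearranges to 22x = 42, so x = 21/11.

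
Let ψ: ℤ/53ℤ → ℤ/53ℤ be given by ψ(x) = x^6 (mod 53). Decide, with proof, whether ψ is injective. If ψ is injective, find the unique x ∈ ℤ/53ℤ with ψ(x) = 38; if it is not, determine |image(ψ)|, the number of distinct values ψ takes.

ψ(26): Repeated squaring mod 53: 26^1 ≡ 26, 26^2 ≡ 26² = 676 ≡ 40, 26^4 ≡ 40² = 1600 ≡ 10. Since 6 = 4 + 2, 26^6 ≡ 10·40: 10·40 = 400 ≡ 29. So 26^6 ≡ 29 (mod 53).
ψ(27): Repeated squaring mod 53: 27^1 ≡ 27, 27^2 ≡ 27² = 729 ≡ 40, 27^4 ≡ 40² = 1600 ≡ 10. Since 6 = 4 + 2, 27^6 ≡ 10·40: 10·40 = 400 ≡ 29. So 27^6 ≡ 29 (mod 53).
So ψ(26) = ψ(27) = 29 while 26 ≠ 27, thus ψ is not injective.
Since ψ is not injective, we determine |image(ψ)|. Computing x^6 mod 53 for each x (by repeated squaring, reducing mod 53 at every step), the values ψ(0), ψ(1), …, ψ(52) are: 0, 1, 11, 40, 15, 43, 16, 42, 6, 10, 49, 36, 17, 46, 38, 24, 13, 44, 4, 7, 9, 37, 25, 52, 28, 47, 29, 29, 47, 28, 52, 25, 37, 9, 7, 4, 44, 13, 24, 38, 46, 17, 36, 49, 10, 6, 42, 16, 43, 15, 40, 11, 1.
The distinct values are {0, 1, 4, 6, 7, 9, 10, 11, 13, 15, 16, 17, 24, 25, 28, 29, 36, 37, 38, 40, 42, 43, 44, 46, 47, 49, 52}; there are 27 of them.

27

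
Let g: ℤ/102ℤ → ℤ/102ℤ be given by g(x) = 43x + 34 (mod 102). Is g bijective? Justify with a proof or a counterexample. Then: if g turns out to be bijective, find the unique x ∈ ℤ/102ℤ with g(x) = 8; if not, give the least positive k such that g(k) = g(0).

By definition, g is injective if g(a) = g(b) implies a = b.
If g(a) = g(b), then 43a ≡ 43b (mod 102). Because gcd(43, 102) = 1, we may cancel 43 to get a ≡ b (mod 102).
We now compute 43⁻¹ mod 102 explicitly. Euclid's algorithm: 102 = 2·43 + 16, 43 = 2·16 + 11, 16 = 1·11 + 5, 11 = 2·5 + 1; back-substituting gives 1 = 19·43 − 8·102, so 43⁻¹ ≡ 19 (mod 102).
Then y ↦ 19(y − 34) is a two-sided inverse to g, so every y ∈ ℤ/102ℤ has a preimage.
Thus g is bijective.
Since g is bijective, we compute g⁻¹(8): solve 43x + 34 ≡ 8 (mod 102), i.e. 43x ≡ 76 (mod 102).
Multiplying by 43⁻¹ = 19 gives x ≡ 19·76 = 1444 = 14·102 + 16 ≡ 16 (mod 102).
Check: g(16) = 43·16 + 34 = 722 = 7·102 + 8 ≡ 8 (mod 102).

16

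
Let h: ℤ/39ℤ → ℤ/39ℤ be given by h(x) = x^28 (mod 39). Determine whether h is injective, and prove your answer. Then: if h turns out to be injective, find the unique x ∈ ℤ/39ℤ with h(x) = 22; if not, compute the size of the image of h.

h(1) = 1^28 = 1.
h(5): Repeated squaring mod 39: 5^1 ≡ 5, 5^2 ≡ 5² = 25, 5^4 ≡ 25² = 625 ≡ 1, 5^8 ≡ 1² = 1, 5^16 ≡ 1² = 1. Since 28 = 16 + 8 + 4, 5^28 ≡ 1·1·1: 1·1 = 1, then 1·1 = 1. So 5^28 ≡ 1 (mod 39).
So h(1) = h(5) = 1 while 1 ≠ 5, so h is not injective.
Since h is not injective, we determine |image(h)|. Computing x^28 mod 39 for each x (by repeated squaring, reducing mod 39 at every step), the values h(0), h(1), …, h(38) are: 0, 1, 16, 3, 22, 1, 9, 22, 1, 9, 16, 16, 27, 13, 1, 3, 16, 22, 27, 22, 22, 27, 22, 16, 3, 1, 13, 27, 16, 16, 9, 1, 22, 9, 1, 22, 3, 16, 1.
The distinct values are {0, 1, 3, 9, 13, 16, 22, 27}; there are 8 of them.

8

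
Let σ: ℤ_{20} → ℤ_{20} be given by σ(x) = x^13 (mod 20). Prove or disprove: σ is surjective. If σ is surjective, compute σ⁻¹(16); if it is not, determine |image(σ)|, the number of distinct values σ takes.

15

σ(0) = 0^13 = 0.
σ(10): Repeated squaring mod 20: 10^1 ≡ 10, 10^2 ≡ 10² = 100 ≡ 0, 10^4 ≡ 0² = 0, 10^8 ≡ 0² = 0. Since 13 = 8 + 4 + 1, 10^13 ≡ 0·0·10: 0·0 = 0, then 0·10 = 0. So 10^13 ≡ 0 (mod 20).
So σ(0) = σ(10) = 0 while 0 ≠ 10, hence σ is not injective.
A non-injective map from the 20-element set ℤ_{20} to itself takes at most 19 distinct values, so it cannot be surjective. Hence σ is not surjective.
Since σ is not surjective, we determine |image(σ)|. Computing x^13 mod 20 for each x (by repeated squaring, reducing mod 20 at every step), the values σ(0), σ(1), …, σ(19) are: 0, 1, 12, 3, 4, 5, 16, 7, 8, 9, 0, 11, 12, 13, 4, 15, 16, 17, 8, 19.
The distinct values are {0, 1, 3, 4, 5, 7, 8, 9, 11, 12, 13, 15, 16, 17, 19}; there are 15 of them.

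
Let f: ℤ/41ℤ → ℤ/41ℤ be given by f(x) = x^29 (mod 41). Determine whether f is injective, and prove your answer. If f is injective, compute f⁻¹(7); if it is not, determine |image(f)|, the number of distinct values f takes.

Since 41 is prime, the nonzero elements of ℤ/41ℤ form a cyclic group of order 40.
As gcd(29, 40) = 1, raising to the 29th power is a bijection on this group: if u^29 ≡ v^29 then (uv^{−1})^29 = 1, and the only element of order dividing gcd(29, 40) = 1 is 1, so u = v.
With f(0) = 0 this makes f injective on all of ℤ/41ℤ, hence bijective (finite equal-size domain and codomain). In particular f is injective.
Since f is injective, we find the preimage of 7. The inverse of x ↦ x^29 on (ℤ/41ℤ)^× is x ↦ x^29, because 29·29 = 841 = 21·40 + 1 ≡ 1 (mod 40) and x^{40} = 1 for x ≠ 0 (Fermat). So f⁻¹(7) = 7^29 mod 41.
Repeated squaring mod 41: 7^1 ≡ 7, 7^2 ≡ 7² = 49 ≡ 8, 7^4 ≡ 8² = 64 ≡ 23, 7^8 ≡ 23² = 529 ≡ 37, 7^16 ≡ 37² = 1369 ≡ 16. Since 29 = 16 + 8 + 4 + 1, 7^29 ≡ 16·37·23·7: 16·37 = 592 ≡ 18, then 18·23 = 414 ≡ 4, then 4·7 = 28. So 7^29 ≡ 28 (mod 41).
Hence f⁻¹(7) = 28.

28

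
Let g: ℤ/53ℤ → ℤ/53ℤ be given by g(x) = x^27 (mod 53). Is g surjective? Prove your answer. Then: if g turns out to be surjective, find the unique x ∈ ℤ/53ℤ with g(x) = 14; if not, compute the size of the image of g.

Since 53 is prime, the nonzero elements of ℤ/53ℤ form a cyclic group of order 52.
As gcd(27, 52) = 1, raising to the 27th power is a bijection on this group: if s^27 ≡ t^27 then (st^{−1})^27 = 1, and the only element of order dividing gcd(27, 52) = 1 is 1, so s = t.
With g(0) = 0 this makes g injective on all of ℤ/53ℤ, hence bijective (finite equal-size domain and codomain). In particular g is surjective.
Since g is surjective, we find the preimage of 14. The inverse of x ↦ x^27 on (ℤ/53ℤ)^× is x ↦ x^27, because 27·27 = 729 = 14·52 + 1 ≡ 1 (mod 52) and x^{52} = 1 for x ≠ 0 (Fermat). So g⁻¹(14) = 14^27 mod 53.
Repeated squaring mod 53: 14^1 ≡ 14, 14^2 ≡ 14² = 196 ≡ 37, 14^4 ≡ 37² = 1369 ≡ 44, 14^8 ≡ 44² = 1936 ≡ 28, 14^16 ≡ 28² = 784 ≡ 42. Since 27 = 16 + 8 + 2 + 1, 14^27 ≡ 42·28·37·14: 42·28 = 1176 ≡ 10, then 10·37 = 370 ≡ 52, then 52·14 = 728 ≡ 39. So 14^27 ≡ 39 (mod 53).
Hence g⁻¹(14) = 39.

39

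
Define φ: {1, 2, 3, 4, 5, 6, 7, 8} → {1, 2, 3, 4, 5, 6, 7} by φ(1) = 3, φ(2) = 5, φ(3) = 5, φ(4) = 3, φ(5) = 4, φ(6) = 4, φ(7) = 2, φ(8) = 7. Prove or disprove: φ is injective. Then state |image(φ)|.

φ(2) = 5 = φ(3) with 2 ≠ 3, so φ is not injective.
The image of φ is {2, 3, 4, 5, 7}, which has 5 elements.

5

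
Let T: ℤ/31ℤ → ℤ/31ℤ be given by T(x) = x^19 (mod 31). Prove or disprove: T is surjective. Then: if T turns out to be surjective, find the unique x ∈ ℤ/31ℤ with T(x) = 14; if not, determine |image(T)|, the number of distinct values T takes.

7

Since 31 is prime, the nonzero elements of ℤ/31ℤ form a cyclic group of order 30.
As gcd(19, 30) = 1, raising to the 19th power is a bijection on this group: if s^19 ≡ t^19 then (st^{−1})^19 = 1, and the only element of order dividing gcd(19, 30) = 1 is 1, so s = t.
With T(0) = 0 this makes T injective on all of ℤ/31ℤ, hence bijective (finite equal-size domain and codomain). In particular T is surjective.
Since T is surjective, we find the preimage of 14. The inverse of x ↦ x^19 on (ℤ/31ℤ)^× is x ↦ x^19, because 19·19 = 361 = 12·30 + 1 ≡ 1 (mod 30) and x^{30} = 1 for x ≠ 0 (Fermat). So T⁻¹(14) = 14^19 mod 31.
Repeated squaring mod 31: 14^1 ≡ 14, 14^2 ≡ 14² = 196 ≡ 10, 14^4 ≡ 10² = 100 ≡ 7, 14^8 ≡ 7² = 49 ≡ 18, 14^16 ≡ 18² = 324 ≡ 14. Since 19 = 16 + 2 + 1, 14^19 ≡ 14·10·14: 14·10 = 140 ≡ 16, then 16·14 = 224 ≡ 7. So 14^19 ≡ 7 (mod 31).
Hence T⁻¹(14) = 7.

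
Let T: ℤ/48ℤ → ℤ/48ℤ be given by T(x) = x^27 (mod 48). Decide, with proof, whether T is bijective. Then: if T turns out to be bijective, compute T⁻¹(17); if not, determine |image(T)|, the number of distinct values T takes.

T(0) = 0^27 = 0.
T(6): Repeated squaring mod 48: 6^1 ≡ 6, 6^2 ≡ 6² = 36, 6^4 ≡ 36² = 1296 ≡ 0, 6^8 ≡ 0² = 0, 6^16 ≡ 0² = 0. Since 27 = 16 + 8 + 2 + 1, 6^27 ≡ 0·0·36·6: 0·0 = 0, then 0·36 = 0, then 0·6 = 0. So 6^27 ≡ 0 (mod 48).
So T(0) = T(6) = 0 while 0 ≠ 6, thus T is not injective, hence not bijective.
Since T is not bijective, we determine |image(T)|. Computing x^27 mod 48 for each x (by repeated squaring, reducing mod 48 at every step), the values T(0), T(1), …, T(47) are: 0, 1, 32, 27, 16, 29, 0, 7, 32, 9, 16, 35, 0, 37, 32, 15, 16, 17, 0, 43, 32, 45, 16, 23, 0, 25, 32, 3, 16, 5, 0, 31, 32, 33, 16, 11, 0, 13, 32, 39, 16, 41, 0, 19, 32, 21, 16, 47.
The distinct values are {0, 1, 3, 5, 7, 9, 11, 13, 15, 16, 17, 19, 21, 23, 25, 27, 29, 31, 32, 33, 35, 37, 39, 41, 43, 45, 47}; there are 27 of them.

27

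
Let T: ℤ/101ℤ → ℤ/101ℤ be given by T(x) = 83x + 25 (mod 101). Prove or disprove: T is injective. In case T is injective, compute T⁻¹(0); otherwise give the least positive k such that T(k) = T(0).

Suppose T(s) = T(t) in ℤ/101ℤ. Then 83s + 25 ≡ 83t + 25 (mod 101), so 83(s − t) ≡ 0 (mod 101).
Since gcd(83, 101) = 1, 83 is invertible modulo 101, hence s − t ≡ 0 (mod 101), i.e. s = t.
Hence T is injective.
We now compute 83⁻¹ mod 101 explicitly. Euclid's algorithm: 101 = 1·83 + 18, 83 = 4·18 + 11, 18 = 1·11 + 7, 11 = 1·7 + 4, 7 = 1·4 + 3, 4 = 1·3 + 1; back-substituting gives 1 = 28·83 − 23·101, so 83⁻¹ ≡ 28 (mod 101).
Since T is injective, we compute T⁻¹(0): solve 83x + 25 ≡ 0 (mod 101), i.e. 83x ≡ 76 (mod 101).
Multiplying by 83⁻¹ = 28 gives x ≡ 28·76 = 2128 = 21·101 + 7 ≡ 7 (mod 101).
Check: T(7) = 83·7 + 25 = 606 = 6·101 + 0 ≡ 0 (mod 101).

7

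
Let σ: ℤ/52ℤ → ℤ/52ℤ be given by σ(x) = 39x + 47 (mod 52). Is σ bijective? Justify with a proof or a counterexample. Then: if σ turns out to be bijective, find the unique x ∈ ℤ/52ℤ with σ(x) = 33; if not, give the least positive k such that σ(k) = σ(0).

We have gcd(39, 52) = 13 > 1. Taking s = 0 and t = 4: σ(0) = 47 and σ(4) = 39·4 + 47 = 203 ≡ 47 (mod 52).
So σ(0) = σ(4) while 0 ≠ 4, therefore σ is not injective, hence not bijective.
Since σ is not bijective, we find the least positive k with σ(k) = σ(0): this means 39k ≡ 0 (mod 52), i.e. 52 ∣ 39k. Since gcd(39, 52) = 13, dividing through by 13 this holds exactly when 4 ∣ 3k, and as gcd(3, 4) = 1, exactly when 4 ∣ k.
The smallest positive such k is 4.

4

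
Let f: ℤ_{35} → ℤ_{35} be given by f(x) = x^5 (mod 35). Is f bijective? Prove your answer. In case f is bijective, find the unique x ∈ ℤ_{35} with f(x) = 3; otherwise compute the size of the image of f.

Computing x^5 mod 35 for each x (by repeated squaring, reducing mod 35 at every step), the values f(0), f(1), …, f(34) are: 0, 1, 32, 33, 9, 10, 6, 7, 8, 4, 5, 16, 17, 13, 14, 15, 11, 12, 23, 24, 20, 21, 22, 18, 19, 30, 31, 27, 28, 29, 25, 26, 2, 3, 34.
Every element of ℤ_{35} appears exactly once in this list, so f is a bijection, and in particular bijective.
Since f is bijective, we read off the preimage of 3 from the same table: f(33) = 3, so f⁻¹(3) = 33.

33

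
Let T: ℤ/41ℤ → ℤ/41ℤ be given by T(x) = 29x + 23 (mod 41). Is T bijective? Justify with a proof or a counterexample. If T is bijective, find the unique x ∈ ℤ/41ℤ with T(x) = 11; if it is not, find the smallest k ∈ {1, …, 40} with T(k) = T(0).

Recall that T is injective if T(u) = T(v) implies u = v.
If T(u) = T(v), then 29u ≡ 29v (mod 41). Because gcd(29, 41) = 1, we may cancel 29 to get u ≡ v (mod 41).
We now compute 29⁻¹ mod 41 explicitly. Euclid's algorithm: 41 = 1·29 + 12, 29 = 2·12 + 5, 12 = 2·5 + 2, 5 = 2·2 + 1; back-substituting gives 1 = 17·29 − 12·41, so 29⁻¹ ≡ 17 (mod 41).
For any y ∈ ℤ/41ℤ, x = 17(y − 23) mod 41 satisfies T(x) = 29·17(y − 23) + 23 ≡ y (since 29·17 ≡ 1 mod 41). So every y has a preimage.
Thus T is bijective.
Since T is bijective, we compute T⁻¹(11): solve 29x + 23 ≡ 11 (mod 41), i.e. 29x ≡ 29 (mod 41).
Multiplying by 29⁻¹ = 17 gives x ≡ 17·29 = 493 = 12·41 + 1 ≡ 1 (mod 41).
Check: T(1) = 29·1 + 23 = 52 = 1·41 + 11 ≡ 11 (mod 41).

1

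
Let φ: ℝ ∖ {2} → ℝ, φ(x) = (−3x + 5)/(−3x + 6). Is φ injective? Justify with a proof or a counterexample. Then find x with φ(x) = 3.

13/6

Suppose φ(a) = φ(b). Cross-multiplying: (−3a + 5)(−3b + 6) = (−3b + 5)(−3a + 6).
Expanding both sides and cancelling the symmetric terms leaves −3·(a − b) = 0. Since −3 ≠ 0, a = b. Therefore φ is injective.
Solving φ(x) = 3: cross-multiplying gives −3x + 5 = 3(−3x + 6), which rearranges to 6x = 13, so x = 13/6.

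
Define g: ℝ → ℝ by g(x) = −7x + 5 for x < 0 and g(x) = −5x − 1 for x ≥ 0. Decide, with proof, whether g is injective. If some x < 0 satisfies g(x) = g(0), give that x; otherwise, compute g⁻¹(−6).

1

Both pieces are strictly decreasing (slopes −7 and −5), so each is injective on its own interval.
The left piece maps (−∞, 0) onto (5, ∞); the right piece maps [0, ∞) onto (−∞, −1].
These images are disjoint, so no value is attained by both pieces. Thus g is injective.
Because the two images are disjoint, no x < 0 has g(x) = g(0), so we compute g⁻¹(−6): −6 lies in (−∞, −1], so solve −5x − 1 = −6: x = (−6 + 1)/(−5) = 1.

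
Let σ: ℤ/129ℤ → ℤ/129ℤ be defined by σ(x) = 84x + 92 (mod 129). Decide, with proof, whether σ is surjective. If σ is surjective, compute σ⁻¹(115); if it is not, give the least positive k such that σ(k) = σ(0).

43

Since gcd(84, 129) = 3, we have 84x ≡ 0 (mod 3) for all x, so σ(x) ≡ 2 (mod 3).
But 0 ≢ 2 (mod 3), so 0 ∈ ℤ/129ℤ has no preimage. So σ is not surjective.
Since σ is not surjective, we find the least positive k with σ(k) = σ(0): this means 84k ≡ 0 (mod 129), i.e. 129 ∣ 84k. Since gcd(84, 129) = 3, dividing through by 3 this holds exactly when 43 ∣ 28k, and as gcd(28, 43) = 1, exactly when 43 ∣ k.
The smallest positive such k is 43.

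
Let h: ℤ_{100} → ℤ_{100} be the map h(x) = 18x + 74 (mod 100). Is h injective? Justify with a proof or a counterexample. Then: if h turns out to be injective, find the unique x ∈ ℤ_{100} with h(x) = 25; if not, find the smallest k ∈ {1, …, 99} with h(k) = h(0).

50

We have gcd(18, 100) = 2 > 1. Taking x_1 = 0 and x_2 = 50: h(0) = 74 and h(50) = 18·50 + 74 = 974 ≡ 74 (mod 100).
So h(0) = h(50) while 0 ≠ 50, therefore h is not injective.
Since h is not injective, we find the least positive k with h(k) = h(0): this means 18k ≡ 0 (mod 100), i.e. 100 ∣ 18k. Since gcd(18, 100) = 2, dividing through by 2 this holds exactly when 50 ∣ 9k, and as gcd(9, 50) = 1, exactly when 50 ∣ k.
The smallest positive such k is 50.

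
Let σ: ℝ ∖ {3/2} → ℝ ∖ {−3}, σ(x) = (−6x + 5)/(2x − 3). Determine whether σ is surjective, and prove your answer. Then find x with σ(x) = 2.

For any y ≠ −3, solving y(2x − 3) = −6x + 5 for x gives a well-defined x ≠ 3/2. So σ is surjective.
Solving σ(x) = 2: cross-multiplying gives −6x + 5 = 2(2x − 3), which rearranges to −10x = −11, so x = 11/10.

11/10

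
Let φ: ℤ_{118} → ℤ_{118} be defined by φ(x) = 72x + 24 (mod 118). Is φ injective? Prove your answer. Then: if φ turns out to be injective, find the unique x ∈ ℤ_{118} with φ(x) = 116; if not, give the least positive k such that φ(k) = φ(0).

We have gcd(72, 118) = 2 > 1. Taking s = 0 and t = 59: φ(0) = 24 and φ(59) = 72·59 + 24 = 4272 ≡ 24 (mod 118).
So φ(0) = φ(59) while 0 ≠ 59, hence φ is not injective.
Since φ is not injective, we find the least positive k with φ(k) = φ(0): this means 72k ≡ 0 (mod 118), i.e. 118 ∣ 72k. Since gcd(72, 118) = 2, dividing through by 2 this holds exactly when 59 ∣ 36k, and as gcd(36, 59) = 1, exactly when 59 ∣ k.
The smallest positive such k is 59.

59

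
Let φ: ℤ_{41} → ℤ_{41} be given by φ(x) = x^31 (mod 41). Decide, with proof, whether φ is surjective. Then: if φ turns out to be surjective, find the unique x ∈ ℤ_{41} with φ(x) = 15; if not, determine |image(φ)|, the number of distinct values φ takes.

12

Since 41 is prime, the nonzero elements of ℤ_{41} form a cyclic group of order 40.
As gcd(31, 40) = 1, raising to the 31st power is a bijection on this group: if u^31 ≡ v^31 then (uv^{−1})^31 = 1, and the only element of order dividing gcd(31, 40) = 1 is 1, so u = v.
With φ(0) = 0 this makes φ injective on all of ℤ_{41}, hence bijective (finite equal-size domain and codomain). In particular φ is surjective.
Since φ is surjective, we find the preimage of 15. The inverse of x ↦ x^31 on (ℤ_{41})^× is x ↦ x^31, because 31·31 = 961 = 24·40 + 1 ≡ 1 (mod 40) and x^{40} = 1 for x ≠ 0 (Fermat). So φ⁻¹(15) = 15^31 mod 41.
Repeated squaring mod 41: 15^1 ≡ 15, 15^2 ≡ 15² = 225 ≡ 20, 15^4 ≡ 20² = 400 ≡ 31, 15^8 ≡ 31² = 961 ≡ 18, 15^16 ≡ 18² = 324 ≡ 37. Since 31 = 16 + 8 + 4 + 2 + 1, 15^31 ≡ 37·18·31·20·15: 37·18 = 666 ≡ 10, then 10·31 = 310 ≡ 23, then 23·20 = 460 ≡ 9, then 9·15 = 135 ≡ 12. So 15^31 ≡ 12 (mod 41).
Hence φ⁻¹(15) = 12.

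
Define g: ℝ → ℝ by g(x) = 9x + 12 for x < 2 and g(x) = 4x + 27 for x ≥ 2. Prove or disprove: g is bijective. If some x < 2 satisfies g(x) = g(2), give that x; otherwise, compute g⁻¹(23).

Both pieces are strictly increasing (slopes 9 and 4), so each is injective on its own interval.
The left piece maps (−∞, 2) onto (−∞, 30); the right piece maps [2, ∞) onto [35, ∞).
The images leave a gap (30 has no preimage), so g is not surjective, hence not bijective.
Because the two images are disjoint, no x < 2 has g(x) = g(2), so we compute g⁻¹(23): 23 lies in (−∞, 30), so solve 9x + 12 = 23: x = (23 − 12)/9 = 11/9.

11/9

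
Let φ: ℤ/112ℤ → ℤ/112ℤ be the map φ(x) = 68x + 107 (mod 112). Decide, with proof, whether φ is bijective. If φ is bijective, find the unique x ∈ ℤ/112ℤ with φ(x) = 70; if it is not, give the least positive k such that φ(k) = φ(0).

28

We have gcd(68, 112) = 4 > 1. Taking s = 0 and t = 28: φ(0) = 107 and φ(28) = 68·28 + 107 = 2011 ≡ 107 (mod 112).
So φ(0) = φ(28) while 0 ≠ 28, so φ is not injective, hence not bijective.
Since φ is not bijective, we find the least positive k with φ(k) = φ(0): this means 68k ≡ 0 (mod 112), i.e. 112 ∣ 68k. Since gcd(68, 112) = 4, dividing through by 4 this holds exactly when 28 ∣ 17k, and as gcd(17, 28) = 1, exactly when 28 ∣ k.
The smallest positive such k is 28.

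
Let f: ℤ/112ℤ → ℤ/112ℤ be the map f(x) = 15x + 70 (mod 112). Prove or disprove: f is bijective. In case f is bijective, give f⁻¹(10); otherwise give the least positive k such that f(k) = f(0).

108

Recall that injectivity means: for all a, b in the domain, f(a) = f(b) implies a = b.
Suppose f(a) = f(b) in ℤ/112ℤ. Then 15a + 70 ≡ 15b + 70 (mod 112), thus 15(a − b) ≡ 0 (mod 112).
Since gcd(15, 112) = 1, 15 is invertible modulo 112, thus a − b ≡ 0 (mod 112), i.e. a = b.
We now compute 15⁻¹ mod 112 explicitly. Euclid's algorithm: 112 = 7·15 + 7, 15 = 2·7 + 1; back-substituting gives 1 = 15·15 − 2·112, so 15⁻¹ ≡ 15 (mod 112).
For any y ∈ ℤ/112ℤ, x = 15(y − 70) mod 112 satisfies f(x) = 15·15(y − 70) + 70 ≡ y (since 15·15 ≡ 1 mod 112). So every y has a preimage.
Thus f is bijective.
Since f is bijective, we find f⁻¹(10): we need 15x ≡ 10 − 70 ≡ 52 (mod 112). Using 15⁻¹ = 15: x ≡ 15·52 = 780 = 6·112 + 108, so x = 108.
Check: f(108) = 15·108 + 70 = 1690 = 15·112 + 10 ≡ 10 (mod 112).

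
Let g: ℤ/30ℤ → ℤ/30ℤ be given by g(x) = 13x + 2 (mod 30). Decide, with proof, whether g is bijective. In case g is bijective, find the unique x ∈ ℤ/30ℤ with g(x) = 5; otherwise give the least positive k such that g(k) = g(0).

Suppose g(s) = g(t) in ℤ/30ℤ. Then 13s + 2 ≡ 13t + 2 (mod 30), therefore 13(s − t) ≡ 0 (mod 30).
Since gcd(13, 30) = 1, 13 is invertible modulo 30, hence s − t ≡ 0 (mod 30), i.e. s = t.
We now compute 13⁻¹ mod 30 explicitly. Euclid's algorithm: 30 = 2·13 + 4, 13 = 3·4 + 1; back-substituting gives 1 = 7·13 − 3·30, so 13⁻¹ ≡ 7 (mod 30).
Then y ↦ 7(y − 2) is a two-sided inverse to g, so every y ∈ ℤ/30ℤ has a preimage.
Therefore g is bijective.
Since g is bijective, we find g⁻¹(5): we need 13x ≡ 5 − 2 ≡ 3 (mod 30). Using 13⁻¹ = 7: x ≡ 7·3 = 21, so x = 21.
Check: g(21) = 13·21 + 2 = 275 = 9·30 + 5 ≡ 5 (mod 30).

21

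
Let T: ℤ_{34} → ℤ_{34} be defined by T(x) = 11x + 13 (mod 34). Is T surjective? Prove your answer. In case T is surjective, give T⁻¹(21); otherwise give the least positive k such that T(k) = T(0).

10

Since gcd(11, 34) = 1, 11 is invertible modulo 34. Euclid's algorithm: 34 = 3·11 + 1; back-substituting gives 1 = 31·11 − 10·34, so 11⁻¹ ≡ 31 (mod 34).
For any y ∈ ℤ_{34}, x = 31(y − 13) mod 34 satisfies T(x) = 11·31(y − 13) + 13 ≡ y (since 11·31 ≡ 1 mod 34). So every y has a preimage.
So T is surjective.
Since T is surjective, we find T⁻¹(21): we need 11x ≡ 21 − 13 ≡ 8 (mod 34). Using 11⁻¹ = 31: x ≡ 31·8 = 248 = 7·34 + 10, so x = 10.
Check: T(10) = 11·10 + 13 = 123 = 3·34 + 21 ≡ 21 (mod 34).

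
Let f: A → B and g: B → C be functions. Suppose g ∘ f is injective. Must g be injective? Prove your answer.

No. Take A = {0, 1}, B = {0, 1, 2, 3, 4}, C = {0, 1, 2, 3, 4}, f(a) = a for each a ∈ A, and g(b) = 3 if b ∈ {3, 4} else g(b) = b.
Then g ∘ f = f is injective (A ⊂ B and f is the inclusion), but g(3) = g(4) = 3 with 3 ≠ 4, so g is not injective.

not injective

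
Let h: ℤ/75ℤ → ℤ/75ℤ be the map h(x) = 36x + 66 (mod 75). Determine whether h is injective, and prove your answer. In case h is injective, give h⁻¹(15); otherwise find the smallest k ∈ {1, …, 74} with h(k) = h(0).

25

We have gcd(36, 75) = 3 > 1. Taking a = 0 and b = 25: h(0) = 66 and h(25) = 36·25 + 66 = 966 ≡ 66 (mod 75).
So h(0) = h(25) while 0 ≠ 25, therefore h is not injective.
Since h is not injective, we find the least positive k with h(k) = h(0): this means 36k ≡ 0 (mod 75), i.e. 75 ∣ 36k. Since gcd(36, 75) = 3, dividing through by 3 this holds exactly when 25 ∣ 12k, and as gcd(12, 25) = 1, exactly when 25 ∣ k.
The smallest positive such k is 25.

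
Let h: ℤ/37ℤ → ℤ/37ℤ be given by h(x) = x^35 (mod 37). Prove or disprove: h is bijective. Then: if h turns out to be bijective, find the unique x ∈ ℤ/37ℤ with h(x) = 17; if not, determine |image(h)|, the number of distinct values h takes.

24

Since 37 is prime, the nonzero elements of ℤ/37ℤ form a cyclic group of order 36.
As gcd(35, 36) = 1, raising to the 35th power is a bijection on this group: if a^35 ≡ b^35 then (ab^{−1})^35 = 1, and the only element of order dividing gcd(35, 36) = 1 is 1, so a = b.
With h(0) = 0 this makes h injective on all of ℤ/37ℤ, hence bijective (finite equal-size domain and codomain). In particular h is bijective.
Since h is bijective, we find the preimage of 17. The inverse of x ↦ x^35 on (ℤ/37ℤ)^× is x ↦ x^35, because 35·35 = 1225 = 34·36 + 1 ≡ 1 (mod 36) and x^{36} = 1 for x ≠ 0 (Fermat). So h⁻¹(17) = 17^35 mod 37.
Repeated squaring mod 37: 17^1 ≡ 17, 17^2 ≡ 17² = 289 ≡ 30, 17^4 ≡ 30² = 900 ≡ 12, 17^8 ≡ 12² = 144 ≡ 33, 17^16 ≡ 33² = 1089 ≡ 16, 17^32 ≡ 16² = 256 ≡ 34. Since 35 = 32 + 2 + 1, 17^35 ≡ 34·30·17: 34·30 = 1020 ≡ 21, then 21·17 = 357 ≡ 24. So 17^35 ≡ 24 (mod 37).
Hence h⁻¹(17) = 24.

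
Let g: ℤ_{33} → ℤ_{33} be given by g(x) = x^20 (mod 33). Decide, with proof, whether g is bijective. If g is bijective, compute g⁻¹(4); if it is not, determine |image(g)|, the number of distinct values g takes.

g(1) = 1^20 = 1.
g(2): Repeated squaring mod 33: 2^1 ≡ 2, 2^2 ≡ 2² = 4, 2^4 ≡ 4² = 16, 2^8 ≡ 16² = 256 ≡ 25, 2^16 ≡ 25² = 625 ≡ 31. Since 20 = 16 + 4, 2^20 ≡ 31·16: 31·16 = 496 ≡ 1. So 2^20 ≡ 1 (mod 33).
So g(1) = g(2) = 1 while 1 ≠ 2, hence g is not injective, hence not bijective.
Since g is not bijective, we determine |image(g)|. Computing x^20 mod 33 for each x (by repeated squaring, reducing mod 33 at every step), the values g(0), g(1), …, g(32) are: 0, 1, 1, 12, 1, 1, 12, 1, 1, 12, 1, 22, 12, 1, 1, 12, 1, 1, 12, 1, 1, 12, 22, 1, 12, 1, 1, 12, 1, 1, 12, 1, 1.
The distinct values are {0, 1, 12, 22}; there are 4 of them.

4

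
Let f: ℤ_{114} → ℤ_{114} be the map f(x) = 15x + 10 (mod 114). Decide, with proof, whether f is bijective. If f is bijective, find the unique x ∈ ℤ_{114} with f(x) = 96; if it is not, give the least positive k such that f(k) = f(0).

Recall: f is injective if f(s) = f(t) implies s = t.
We have gcd(15, 114) = 3 > 1. Taking s = 0 and t = 38: f(0) = 10 and f(38) = 15·38 + 10 = 580 ≡ 10 (mod 114).
So f(0) = f(38) while 0 ≠ 38, therefore f is not injective, hence not bijective.
Since f is not bijective, we find the least positive k with f(k) = f(0): this means 15k ≡ 0 (mod 114), i.e. 114 ∣ 15k. Since gcd(15, 114) = 3, dividing through by 3 this holds exactly when 38 ∣ 5k, and as gcd(5, 38) = 1, exactly when 38 ∣ k.
The smallest positive such k is 38.

38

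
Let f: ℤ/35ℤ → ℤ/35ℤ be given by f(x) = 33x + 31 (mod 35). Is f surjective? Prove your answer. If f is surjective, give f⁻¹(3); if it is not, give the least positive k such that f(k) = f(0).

14

Since gcd(33, 35) = 1, 33 is invertible modulo 35. Euclid's algorithm: 35 = 1·33 + 2, 33 = 16·2 + 1; back-substituting gives 1 = 17·33 − 16·35, so 33⁻¹ ≡ 17 (mod 35).
Then y ↦ 17(y − 31) is a two-sided inverse to f, so every y ∈ ℤ/35ℤ has a preimage.
Therefore f is surjective.
Since f is surjective, we compute f⁻¹(3): solve 33x + 31 ≡ 3 (mod 35), i.e. 33x ≡ 7 (mod 35).
Multiplying by 33⁻¹ = 17 gives x ≡ 17·7 = 119 = 3·35 + 14 ≡ 14 (mod 35).
Check: f(14) = 33·14 + 31 = 493 = 14·35 + 3 ≡ 3 (mod 35).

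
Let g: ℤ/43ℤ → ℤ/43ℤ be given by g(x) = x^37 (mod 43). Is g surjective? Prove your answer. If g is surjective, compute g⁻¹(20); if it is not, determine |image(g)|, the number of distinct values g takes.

Since 43 is prime, the nonzero elements of ℤ/43ℤ form a cyclic group of order 42.
As gcd(37, 42) = 1, raising to the 37th power is a bijection on this group: if x_1^37 ≡ x_2^37 then (x_1x_2^{−1})^37 = 1, and the only element of order dividing gcd(37, 42) = 1 is 1, so x_1 = x_2.
With g(0) = 0 this makes g injective on all of ℤ/43ℤ, hence bijective (finite equal-size domain and codomain). In particular g is surjective.
Since g is surjective, we find the preimage of 20. The inverse of x ↦ x^37 on (ℤ/43ℤ)^× is x ↦ x^25, because 37·25 = 925 = 22·42 + 1 ≡ 1 (mod 42) and x^{42} = 1 for x ≠ 0 (Fermat). So g⁻¹(20) = 20^25 mod 43.
Repeated squaring mod 43: 20^1 ≡ 20, 20^2 ≡ 20² = 400 ≡ 13, 20^4 ≡ 13² = 169 ≡ 40, 20^8 ≡ 40² = 1600 ≡ 9, 20^16 ≡ 9² = 81 ≡ 38. Since 25 = 16 + 8 + 1, 20^25 ≡ 38·9·20: 38·9 = 342 ≡ 41, then 41·20 = 820 ≡ 3. So 20^25 ≡ 3 (mod 43).
Hence g⁻¹(20) = 3.

3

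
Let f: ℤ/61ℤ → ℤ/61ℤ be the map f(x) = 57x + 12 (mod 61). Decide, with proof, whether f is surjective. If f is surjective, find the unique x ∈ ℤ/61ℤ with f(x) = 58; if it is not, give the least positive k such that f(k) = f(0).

19

Since gcd(57, 61) = 1, 57 is invertible modulo 61. Euclid's algorithm: 61 = 1·57 + 4, 57 = 14·4 + 1; back-substituting gives 1 = 15·57 − 14·61, so 57⁻¹ ≡ 15 (mod 61).
Then y ↦ 15(y − 12) is a two-sided inverse to f, so every y ∈ ℤ/61ℤ has a preimage.
Therefore f is surjective.
Since f is surjective, we find f⁻¹(58): we need 57x ≡ 58 − 12 ≡ 46 (mod 61). Using 57⁻¹ = 15: x ≡ 15·46 = 690 = 11·61 + 19, so x = 19.
Check: f(19) = 57·19 + 12 = 1095 = 17·61 + 58 ≡ 58 (mod 61).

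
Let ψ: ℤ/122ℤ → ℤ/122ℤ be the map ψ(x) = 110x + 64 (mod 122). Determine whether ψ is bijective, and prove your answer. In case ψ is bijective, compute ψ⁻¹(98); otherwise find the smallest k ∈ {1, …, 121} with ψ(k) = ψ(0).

By definition, injectivity means: for all a, b in the domain, ψ(a) = ψ(b) implies a = b.
We have gcd(110, 122) = 2 > 1. Taking a = 0 and b = 61: ψ(0) = 64 and ψ(61) = 110·61 + 64 = 6774 ≡ 64 (mod 122).
So ψ(0) = ψ(61) while 0 ≠ 61, so ψ is not injective, hence not bijective.
Since ψ is not bijective, we find the least positive k with ψ(k) = ψ(0): this means 110k ≡ 0 (mod 122), i.e. 122 ∣ 110k. Since gcd(110, 122) = 2, dividing through by 2 this holds exactly when 61 ∣ 55k, and as gcd(55, 61) = 1, exactly when 61 ∣ k.
The smallest positive such k is 61.

61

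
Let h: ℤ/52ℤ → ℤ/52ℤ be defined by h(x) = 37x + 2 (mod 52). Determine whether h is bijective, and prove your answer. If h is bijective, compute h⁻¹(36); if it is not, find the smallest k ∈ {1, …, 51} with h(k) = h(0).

If h(a) = h(b), then 37a ≡ 37b (mod 52). Because gcd(37, 52) = 1, we may cancel 37 to get a ≡ b (mod 52).
We now compute 37⁻¹ mod 52 explicitly. Euclid's algorithm: 52 = 1·37 + 15, 37 = 2·15 + 7, 15 = 2·7 + 1; back-substituting gives 1 = 45·37 − 32·52, so 37⁻¹ ≡ 45 (mod 52).
For any y ∈ ℤ/52ℤ, x = 45(y − 2) mod 52 satisfies h(x) = 37·45(y − 2) + 2 ≡ y (since 37·45 ≡ 1 mod 52). So every y has a preimage.
Hence h is bijective.
Since h is bijective, we find h⁻¹(36): we need 37x ≡ 36 − 2 ≡ 34 (mod 52). Using 37⁻¹ = 45: x ≡ 45·34 = 1530 = 29·52 + 22, so x = 22.
Check: h(22) = 37·22 + 2 = 816 = 15·52 + 36 ≡ 36 (mod 52).

22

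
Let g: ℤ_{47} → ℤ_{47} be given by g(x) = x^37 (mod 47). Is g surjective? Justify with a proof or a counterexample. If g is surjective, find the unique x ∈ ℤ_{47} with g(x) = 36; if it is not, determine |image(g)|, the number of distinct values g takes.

Since 47 is prime, the nonzero elements of ℤ_{47} form a cyclic group of order 46.
As gcd(37, 46) = 1, raising to the 37th power is a bijection on this group: if u^37 ≡ v^37 then (uv^{−1})^37 = 1, and the only element of order dividing gcd(37, 46) = 1 is 1, so u = v.
With g(0) = 0 this makes g injective on all of ℤ_{47}, hence bijective (finite equal-size domain and codomain). In particular g is surjective.
Since g is surjective, we find the preimage of 36. The inverse of x ↦ x^37 on (ℤ_{47})^× is x ↦ x^5, because 37·5 = 185 = 4·46 + 1 ≡ 1 (mod 46) and x^{46} = 1 for x ≠ 0 (Fermat). So g⁻¹(36) = 36^5 mod 47.
Repeated squaring mod 47: 36^1 ≡ 36, 36^2 ≡ 36² = 1296 ≡ 27, 36^4 ≡ 27² = 729 ≡ 24. Since 5 = 4 + 1, 36^5 ≡ 24·36: 24·36 = 864 ≡ 18. So 36^5 ≡ 18 (mod 47).
Hence g⁻¹(36) = 18.

18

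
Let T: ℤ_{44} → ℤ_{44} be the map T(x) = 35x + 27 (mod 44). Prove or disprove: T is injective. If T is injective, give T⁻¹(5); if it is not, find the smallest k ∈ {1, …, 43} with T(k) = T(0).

Suppose T(x_1) = T(x_2) in ℤ_{44}. Then 35x_1 + 27 ≡ 35x_2 + 27 (mod 44), therefore 35(x_1 − x_2) ≡ 0 (mod 44).
Since gcd(35, 44) = 1, 35 is invertible modulo 44, thus x_1 − x_2 ≡ 0 (mod 44), i.e. x_1 = x_2.
So T is injective.
We now compute 35⁻¹ mod 44 explicitly. Euclid's algorithm: 44 = 1·35 + 9, 35 = 3·9 + 8, 9 = 1·8 + 1; back-substituting gives 1 = 39·35 − 31·44, so 35⁻¹ ≡ 39 (mod 44).
Since T is injective, we find T⁻¹(5): we need 35x ≡ 5 − 27 ≡ 22 (mod 44). Using 35⁻¹ = 39: x ≡ 39·22 = 858 = 19·44 + 22, so x = 22.
Check: T(22) = 35·22 + 27 = 797 = 18·44 + 5 ≡ 5 (mod 44).

22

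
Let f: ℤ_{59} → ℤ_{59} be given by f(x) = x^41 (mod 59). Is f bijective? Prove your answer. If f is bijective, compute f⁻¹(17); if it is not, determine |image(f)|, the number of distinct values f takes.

9

Since 59 is prime, the nonzero elements of ℤ_{59} form a cyclic group of order 58.
As gcd(41, 58) = 1, raising to the 41st power is a bijection on this group: if u^41 ≡ v^41 then (uv^{−1})^41 = 1, and the only element of order dividing gcd(41, 58) = 1 is 1, so u = v.
With f(0) = 0 this makes f injective on all of ℤ_{59}, hence bijective (finite equal-size domain and codomain). In particular f is bijective.
Since f is bijective, we find the preimage of 17. The inverse of x ↦ x^41 on (ℤ_{59})^× is x ↦ x^17, because 41·17 = 697 = 12·58 + 1 ≡ 1 (mod 58) and x^{58} = 1 for x ≠ 0 (Fermat). So f⁻¹(17) = 17^17 mod 59.
Repeated squaring mod 59: 17^1 ≡ 17, 17^2 ≡ 17² = 289 ≡ 53, 17^4 ≡ 53² = 2809 ≡ 36, 17^8 ≡ 36² = 1296 ≡ 57, 17^16 ≡ 57² = 3249 ≡ 4. Since 17 = 16 + 1, 17^17 ≡ 4·17: 4·17 = 68 ≡ 9. So 17^17 ≡ 9 (mod 59).
Hence f⁻¹(17) = 9.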